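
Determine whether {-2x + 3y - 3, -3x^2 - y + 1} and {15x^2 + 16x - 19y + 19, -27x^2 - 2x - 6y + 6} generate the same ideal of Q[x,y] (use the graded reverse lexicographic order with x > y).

Yes, the ideals are equal.

Since reduced Gröbner bases are canonical representatives of ideals under a given ordering, it suffices to compute and compare them.
Buchberger on the first generating set:
f_1 = -2x + 3y - 3, LT = x.
f_2 = -3x^2 - y + 1, LT = x^2.

S(f_1,f_2): lcm = x^2. S = -3/2xy + 3/2x - 1/3y + 1/3.
  leading term xy: subtract (3/4y)·f_1 from -3/2xy + 3/2x - 1/3y + 1/3 → -9/4y^2 + 3/2x + 23/12y + 1/3
  leading term y^2: no divisor's leading term divides it; move -9/4y^2 to the remainder.
  leading term x: subtract (-3/4)·f_1 from 3/2x + 23/12y + 1/3 → 25/6y - 23/12
  leading term y: no divisor's leading term divides it; move 25/6y to the remainder.
  leading term 1: no divisor's leading term divides it; move -23/12 to the remainder.
  remainder -9/4y^2 + 25/6y - 23/12 ≠ 0; add g_3 = -9/4y^2 + 25/6y - 23/12 to the basis.

The other S-polynomials (S(f_1,g_3), S(f_2,g_3)) all reduce to 0 modulo the current basis, so we have a Gröbner basis.
Inter-reduce: drop elements whose leading term is divisible by another's, tail-reduce, and make monic.
Reduced Gröbner basis: {y^2 - 50/27y + 23/27, x - 3/2y + 3/2}.

Buchberger on the second generating set:
h_1 = 15x^2 + 16x - 19y + 19, LT = x^2.
h_2 = -27x^2 - 2x - 6y + 6, LT = x^2.

S(h_1,h_2): lcm = x^2. S = 134/135x - 67/45y + 67/45.
  leading term x: no divisor's leading term divides it; move 134/135x to the remainder.
  leading term y: no divisor's leading term divides it; move -67/45y to the remainder.
  leading term 1: no divisor's leading term divides it; move 67/45 to the remainder.
  remainder 134/135x - 67/45y + 67/45 ≠ 0; add k_3 = 134/135x - 67/45y + 67/45 to the basis.

S(h_1,k_3): lcm = x^2. S = 3/2xy - 13/30x - 19/15y + 19/15.
  leading term xy: subtract (405/268y)·k_3 from 3/2xy - 13/30x - 19/15y + 19/15 → 9/4y^2 - 13/30x - 211/60y + 19/15
  leading term y^2: no divisor's leading term divides it; move 9/4y^2 to the remainder.
  leading term x: subtract (-117/268)·k_3 from -13/30x - 211/60y + 19/15 → -25/6y + 23/12
  leading term y: no divisor's leading term divides it; move -25/6y to the remainder.
  leading term 1: no divisor's leading term divides it; move 23/12 to the remainder.
  remainder 9/4y^2 - 25/6y + 23/12 ≠ 0; add k_4 = 9/4y^2 - 25/6y + 23/12 to the basis.

The other S-polynomials (S(h_2,k_3), S(h_1,k_4), S(h_2,k_4), S(k_3,k_4)) all reduce to 0 modulo the current basis, so we have a Gröbner basis.
Inter-reduce: drop elements whose leading term is divisible by another's, tail-reduce, and make monic.
Reduced Gröbner basis: {y^2 - 50/27y + 23/27, x - 3/2y + 3/2}.

The two bases agree; hence the ideals are identical.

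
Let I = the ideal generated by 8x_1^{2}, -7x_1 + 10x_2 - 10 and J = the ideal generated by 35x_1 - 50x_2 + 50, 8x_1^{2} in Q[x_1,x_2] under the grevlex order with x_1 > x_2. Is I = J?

For a fixed monomial order, each ideal has a unique reduced Gröbner basis; comparing bases decides equality.
Buchberger on the first generating set:
f_1 = 8x_1^{2}, LT = x_1^{2}.
f_2 = -7x_1 + 10x_2 - 10, LT = x_1.

S(f_1,f_2): lcm = x_1^{2}. S = \tfrac{10}{7}x_1x_2 - \tfrac{10}{7}x_1.
  reduce S modulo (f_1, f_2):
  remainder \tfrac{100}{49}x_2^{2} - \tfrac{200}{49}x_2 + \tfrac{100}{49} ≠ 0; add g_3 = \tfrac{100}{49}x_2^{2} - \tfrac{200}{49}x_2 + \tfrac{100}{49} to the basis.

The other S-polynomials (S(f_1,g_3), S(f_2,g_3)) all reduce to 0 modulo the current basis, so we have a Gröbner basis.
Inter-reduce: drop elements whose leading term is divisible by another's, tail-reduce, and make monic.
Reduced Gröbner basis: {x_2^{2} - 2x_2 + 1, x_1 - \tfrac{10}{7}x_2 + \tfrac{10}{7}}.

Buchberger on the second generating set:
h_1 = 35x_1 - 50x_2 + 50, LT = x_1.
h_2 = 8x_1^{2}, LT = x_1^{2}.

S(h_1,h_2): lcm = x_1^{2}. S = -\tfrac{10}{7}x_1x_2 + \tfrac{10}{7}x_1.
  reduce S modulo (h_1, h_2):
  remainder -\tfrac{100}{49}x_2^{2} + \tfrac{200}{49}x_2 - \tfrac{100}{49} ≠ 0; add k_3 = -\tfrac{100}{49}x_2^{2} + \tfrac{200}{49}x_2 - \tfrac{100}{49} to the basis.

The other S-polynomials (S(h_1,k_3), S(h_2,k_3)) all reduce to 0 modulo the current basis, so we have a Gröbner basis.
Inter-reduce: drop elements whose leading term is divisible by another's, tail-reduce, and make monic.
Reduced Gröbner basis: {x_2^{2} - 2x_2 + 1, x_1 - \tfrac{10}{7}x_2 + \tfrac{10}{7}}.

These coincide, so the ideals are equal.
The same test decides containment: I ⊆ J iff every generator of I reduces to 0 modulo a Gröbner basis of J.

Yes, the ideals are equal.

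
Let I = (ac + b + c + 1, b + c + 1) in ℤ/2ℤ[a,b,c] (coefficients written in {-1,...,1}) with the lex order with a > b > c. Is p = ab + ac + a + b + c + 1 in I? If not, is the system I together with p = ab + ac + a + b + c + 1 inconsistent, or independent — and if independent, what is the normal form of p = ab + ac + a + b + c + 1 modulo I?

First compute the reduced Gröbner basis of I by Buchberger's algorithm.
f_1 = ac + b + c + 1, LT = ac.
f_2 = b + c + 1, LT = b.

The S-polynomials (S(f_1,f_2)) all reduce to 0 modulo the current basis, so we have a Gröbner basis.
Inter-reduce: drop elements whose leading term is divisible by another's, tail-reduce, and make monic.
Reduced Gröbner basis: {ac, b + c + 1}.
Label its elements g_1 = ac, g_2 = b + c + 1.

Reduce p = ab + ac + a + b + c + 1 modulo G:
  leading term ab: subtract (a)·g_2 from ab + ac + a + b + c + 1 → b + c + 1
  leading term b: subtract (1)·g_2 from b + c + 1 → 0
  normal form = 0.
Since the normal form is 0, p ∈ I.

ab + ac + a + b + c + 1 lies in I (it reduces to 0).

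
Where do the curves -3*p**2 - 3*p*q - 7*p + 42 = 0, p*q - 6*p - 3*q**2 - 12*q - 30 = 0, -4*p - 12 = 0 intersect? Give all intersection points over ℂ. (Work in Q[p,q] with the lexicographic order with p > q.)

Compute a lex Gröbner basis by Buchberger's algorithm.
f_1 = -3*p**2 - 3*p*q - 7*p + 42, LT = p**2.
f_2 = p*q - 6*p - 3*q**2 - 12*q - 30, LT = p*q.
f_3 = -4*p - 12, LT = p.

S(f_1,f_2): lcm = p**2*q. S = 6*p**2 + 4*p*q**2 + 43/3*p*q + 30*p - 14*q.
  leading term p**2: subtract (-2)·f_1 from 6*p**2 + 4*p*q**2 + 43/3*p*q + 30*p - 14*q → 4*p*q**2 + 25/3*p*q + 16*p - 14*q + 84
  leading term p*q**2: subtract (4*q)·f_2 from 4*p*q**2 + 25/3*p*q + 16*p - 14*q + 84 → 97/3*p*q + 16*p + 12*q**3 + 48*q**2 + 106*q + 84
  leading term p*q: subtract (97/3)·f_2 from 97/3*p*q + 16*p + 12*q**3 + 48*q**2 + 106*q + 84 → 210*p + 12*q**3 + 145*q**2 + 494*q + 1054
  leading term p: subtract (-105/2)·f_3 from 210*p + 12*q**3 + 145*q**2 + 494*q + 1054 → 12*q**3 + 145*q**2 + 494*q + 424
  leading term q**3: no divisor's leading term divides it; move 12*q**3 to the remainder.
  leading term q**2: no divisor's leading term divides it; move 145*q**2 to the remainder.
  leading term q: no divisor's leading term divides it; move 494*q to the remainder.
  leading term 1: no divisor's leading term divides it; move 424 to the remainder.
  remainder 12*q**3 + 145*q**2 + 494*q + 424 ≠ 0; add h_4 = 12*q**3 + 145*q**2 + 494*q + 424 to the basis.

S(f_1,f_3): lcm = p**2. S = p*q - 2/3*p - 14.
  leading term p*q: subtract (1)·f_2 from p*q - 2/3*p - 14 → 16/3*p + 3*q**2 + 12*q + 16
  leading term p: subtract (-4/3)·f_3 from 16/3*p + 3*q**2 + 12*q + 16 → 3*q**2 + 12*q
  leading term q**2: no divisor's leading term divides it; move 3*q**2 to the remainder.
  leading term q: no divisor's leading term divides it; move 12*q to the remainder.
  remainder 3*q**2 + 12*q ≠ 0; add h_5 = 3*q**2 + 12*q to the basis.

S(f_2,f_3): lcm = p*q. S = -6*p - 3*q**2 - 15*q - 30.
  leading term p: subtract (3/2)·f_3 from -6*p - 3*q**2 - 15*q - 30 → -3*q**2 - 15*q - 12
  leading term q**2: subtract (-1)·h_5 from -3*q**2 - 15*q - 12 → -3*q - 12
  leading term q: no divisor's leading term divides it; move -3*q to the remainder.
  leading term 1: no divisor's leading term divides it; move -12 to the remainder.
  remainder -3*q - 12 ≠ 0; add h_6 = -3*q - 12 to the basis.

S(f_1,h_4): leading monomials are coprime, so the S-polynomial reduces to 0 (Buchberger's first criterion).
S(f_2,h_4): lcm = p*q**3. S = -217/12*p*q**2 - 247/6*p*q - 106/3*p - 3*q**4 - 12*q**3 - 30*q**2.
  leading term p*q**2: subtract (-217/12*q)·f_2 from -217/12*p*q**2 - 247/6*p*q - 106/3*p - 3*q**4 - 12*q**3 - 30*q**2 → -449/3*p*q - 106/3*p - 3*q**4 - 265/4*q**3 - 247*q**2 - 1085/2*q
  leading term p*q: subtract (-449/3)·f_2 from -449/3*p*q - 106/3*p - 3*q**4 - 265/4*q**3 - 247*q**2 - 1085/2*q → -2800/3*p - 3*q**4 - 265/4*q**3 - 696*q**2 - 4677/2*q - 4490
  leading term p: subtract (700/3)·f_3 from -2800/3*p - 3*q**4 - 265/4*q**3 - 696*q**2 - 4677/2*q - 4490 → -3*q**4 - 265/4*q**3 - 696*q**2 - 4677/2*q - 1690
  leading term q**4: subtract (-1/4*q)·h_4 from -3*q**4 - 265/4*q**3 - 696*q**2 - 4677/2*q - 1690 → -30*q**3 - 1145/2*q**2 - 4465/2*q - 1690
  leading term q**3: subtract (-5/2)·h_4 from -30*q**3 - 1145/2*q**2 - 4465/2*q - 1690 → -210*q**2 - 1995/2*q - 630
  leading term q**2: subtract (-70)·h_5 from -210*q**2 - 1995/2*q - 630 → -315/2*q - 630
  leading term q: subtract (105/2)·h_6 from -315/2*q - 630 → 0
  remainder 0.

S(f_3,h_4): leading monomials are coprime, so the S-polynomial reduces to 0 (Buchberger's first criterion).
S(f_1,h_5): leading monomials are coprime, so the S-polynomial reduces to 0 (Buchberger's first criterion).
S(f_2,h_5): lcm = p*q**2. S = -10*p*q - 3*q**3 - 12*q**2 - 30*q.
  leading term p*q: subtract (-10)·f_2 from -10*p*q - 3*q**3 - 12*q**2 - 30*q → -60*p - 3*q**3 - 42*q**2 - 150*q - 300
  leading term p: subtract (15)·f_3 from -60*p - 3*q**3 - 42*q**2 - 150*q - 300 → -3*q**3 - 42*q**2 - 150*q - 120
  leading term q**3: subtract (-1/4)·h_4 from -3*q**3 - 42*q**2 - 150*q - 120 → -23/4*q**2 - 53/2*q - 14
  leading term q**2: subtract (-23/12)·h_5 from -23/4*q**2 - 53/2*q - 14 → -7/2*q - 14
  leading term q: subtract (7/6)·h_6 from -7/2*q - 14 → 0
  remainder 0.

S(f_3,h_5): leading monomials are coprime, so the S-polynomial reduces to 0 (Buchberger's first criterion).
S(h_4,h_5): lcm = q**3. S = 97/12*q**2 + 247/6*q + 106/3.
  leading term q**2: subtract (97/36)·h_5 from 97/12*q**2 + 247/6*q + 106/3 → 53/6*q + 106/3
  leading term q: subtract (-53/18)·h_6 from 53/6*q + 106/3 → 0
  remainder 0.

S(f_1,h_6): leading monomials are coprime, so the S-polynomial reduces to 0 (Buchberger's first criterion).
S(f_2,h_6): lcm = p*q. S = -10*p - 3*q**2 - 12*q - 30.
  leading term p: subtract (5/2)·f_3 from -10*p - 3*q**2 - 12*q - 30 → -3*q**2 - 12*q
  leading term q**2: subtract (-1)·h_5 from -3*q**2 - 12*q → 0
  remainder 0.

S(f_3,h_6): leading monomials are coprime, so the S-polynomial reduces to 0 (Buchberger's first criterion).
S(h_4,h_6): lcm = q**3. S = 97/12*q**2 + 247/6*q + 106/3.
  leading term q**2: subtract (97/36)·h_5 from 97/12*q**2 + 247/6*q + 106/3 → 53/6*q + 106/3
  leading term q: subtract (-53/18)·h_6 from 53/6*q + 106/3 → 0
  remainder 0.

S(h_5,h_6): lcm = q**2. S = 0.
  remainder 0.

Every S-polynomial of the final basis reduces to 0, so we have a Gröbner basis.
Inter-reduce: drop elements whose leading term is divisible by another's, tail-reduce, and make monic.
Reduced Gröbner basis: {p + 3, q + 4}.

Elimination: the polynomial q + 4 lies in the elimination ideal for q, so q ∈ {-4}. For each such q, the remaining basis elements (now univariate) give the rest of the solution.
  q = -4: the earlier basis element becomes p + 3 = 0, giving p = -3 — point (-3, -4).
Each listed point satisfies every original equation (direct substitution).
A lex Gröbner basis triangularizes the system, enabling back-substitution.

{(-3, -4)}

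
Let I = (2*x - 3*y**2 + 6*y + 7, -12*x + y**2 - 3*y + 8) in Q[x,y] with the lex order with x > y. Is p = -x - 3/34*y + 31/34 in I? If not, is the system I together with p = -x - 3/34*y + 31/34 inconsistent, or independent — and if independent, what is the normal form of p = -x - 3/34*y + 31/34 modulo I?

First compute the reduced Gröbner basis of I by Buchberger's algorithm.
f_1 = 2*x - 3*y**2 + 6*y + 7, LT = x.
f_2 = -12*x + y**2 - 3*y + 8, LT = x.

S(f_1,f_2): lcm = x. S = -17/12*y**2 + 11/4*y + 25/6.
  leading term y**2: no divisor's leading term divides it; move -17/12*y**2 to the remainder.
  leading term y: no divisor's leading term divides it; move 11/4*y to the remainder.
  leading term 1: no divisor's leading term divides it; move 25/6 to the remainder.
  remainder -17/12*y**2 + 11/4*y + 25/6 ≠ 0; add h_3 = -17/12*y**2 + 11/4*y + 25/6 to the basis.

S(f_1,h_3): leading monomials are coprime, so the S-polynomial reduces to 0 (Buchberger's first criterion).
S(f_2,h_3): leading monomials are coprime, so the S-polynomial reduces to 0 (Buchberger's first criterion).
Every S-polynomial of the final basis reduces to 0, so we have a Gröbner basis.
Inter-reduce: drop elements whose leading term is divisible by another's, tail-reduce, and make monic.
Reduced Gröbner basis: {x + 3/34*y - 31/34, y**2 - 33/17*y - 50/17}.
Label its elements g_1 = x + 3/34*y - 31/34, g_2 = y**2 - 33/17*y - 50/17.

Reduce p = -x - 3/34*y + 31/34 modulo G:
  leading term x: subtract (-1)·g_1 from -x - 3/34*y + 31/34 → 0
  normal form = 0.
Since the normal form is 0, p ∈ I.

The remainder on division by a Gröbner basis is unique — it is the normal form.

-x - 3/34*y + 31/34 lies in I (it reduces to 0).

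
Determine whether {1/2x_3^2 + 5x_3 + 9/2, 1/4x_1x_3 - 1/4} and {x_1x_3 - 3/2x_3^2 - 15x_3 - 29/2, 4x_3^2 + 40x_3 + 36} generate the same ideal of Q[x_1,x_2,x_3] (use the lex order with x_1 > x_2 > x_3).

Yes, the ideals are equal.

For a fixed monomial order, each ideal has a unique reduced Gröbner basis; comparing bases decides equality.
Buchberger on the first generating set:
f_1 = 1/2x_3^2 + 5x_3 + 9/2, LT = x_3^2.
f_2 = 1/4x_1x_3 - 1/4, LT = x_1x_3.

S(f_1,f_2): lcm = x_1x_3^2. S = 10x_1x_3 + 9x_1 + x_3.
  leading term x_1x_3: subtract (40)·f_2 from 10x_1x_3 + 9x_1 + x_3 → 9x_1 + x_3 + 10
  leading term x_1: no divisor's leading term divides it; move 9x_1 to the remainder.
  leading term x_3: no divisor's leading term divides it; move x_3 to the remainder.
  leading term 1: no divisor's leading term divides it; move 10 to the remainder.
  remainder 9x_1 + x_3 + 10 ≠ 0; add g_3 = 9x_1 + x_3 + 10 to the basis.

S(f_1,g_3): leading monomials are coprime, so the S-polynomial reduces to 0 (Buchberger's first criterion).
S(f_2,g_3): lcm = x_1x_3. S = -1/9x_3^2 - 10/9x_3 - 1.
  leading term x_3^2: subtract (-2/9)·f_1 from -1/9x_3^2 - 10/9x_3 - 1 → 0
  remainder 0.

Every S-polynomial of the final basis reduces to 0, so we have a Gröbner basis.
Inter-reduce: drop elements whose leading term is divisible by another's, tail-reduce, and make monic.
Reduced Gröbner basis: {x_1 + 1/9x_3 + 10/9, x_3^2 + 10x_3 + 9}.

Buchberger on the second generating set:
h_1 = x_1x_3 - 3/2x_3^2 - 15x_3 - 29/2, LT = x_1x_3.
h_2 = 4x_3^2 + 40x_3 + 36, LT = x_3^2.

S(h_1,h_2): lcm = x_1x_3^2. S = -10x_1x_3 - 9x_1 - 3/2x_3^3 - 15x_3^2 - 29/2x_3.
  leading term x_1x_3: subtract (-10)·h_1 from -10x_1x_3 - 9x_1 - 3/2x_3^3 - 15x_3^2 - 29/2x_3 → -9x_1 - 3/2x_3^3 - 30x_3^2 - 329/2x_3 - 145
  leading term x_1: no divisor's leading term divides it; move -9x_1 to the remainder.
  leading term x_3^3: subtract (-3/8x_3)·h_2 from -3/2x_3^3 - 30x_3^2 - 329/2x_3 - 145 → -15x_3^2 - 151x_3 - 145
  leading term x_3^2: subtract (-15/4)·h_2 from -15x_3^2 - 151x_3 - 145 → -x_3 - 10
  leading term x_3: no divisor's leading term divides it; move -x_3 to the remainder.
  leading term 1: no divisor's leading term divides it; move -10 to the remainder.
  remainder -9x_1 - x_3 - 10 ≠ 0; add k_3 = -9x_1 - x_3 - 10 to the basis.

S(h_1,k_3): lcm = x_1x_3. S = -29/18x_3^2 - 145/9x_3 - 29/2.
  leading term x_3^2: subtract (-29/72)·h_2 from -29/18x_3^2 - 145/9x_3 - 29/2 → 0
  remainder 0.

S(h_2,k_3): leading monomials are coprime, so the S-polynomial reduces to 0 (Buchberger's first criterion).
Every S-polynomial of the final basis reduces to 0, so we have a Gröbner basis.
Inter-reduce: drop elements whose leading term is divisible by another's, tail-reduce, and make monic.
Reduced Gröbner basis: {x_1 + 1/9x_3 + 10/9, x_3^2 + 10x_3 + 9}.

Same reduced basis, so the two generating sets span the same ideal.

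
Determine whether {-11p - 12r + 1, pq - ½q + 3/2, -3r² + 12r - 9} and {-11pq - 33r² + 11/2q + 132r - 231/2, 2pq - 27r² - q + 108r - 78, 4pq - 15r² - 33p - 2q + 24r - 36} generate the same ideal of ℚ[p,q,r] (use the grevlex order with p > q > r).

Since reduced Gröbner bases are canonical representatives of ideals under a given ordering, it suffices to compute and compare them.
Buchberger on the first generating set:
f_1 = -11p - 12r + 1, LT = p.
f_2 = pq - ½q + 3/2, LT = pq.
f_3 = -3r² + 12r - 9, LT = r².

S(f_1,f_2): lcm = pq. S = 12/11qr + 9/22q - 3/2.
  leading term qr: no divisor's leading term divides it; move 12/11qr to the remainder.
  leading term q: no divisor's leading term divides it; move 9/22q to the remainder.
  leading term 1: no divisor's leading term divides it; move -3/2 to the remainder.
  remainder 12/11qr + 9/22q - 3/2 ≠ 0; add g_4 = 12/11qr + 9/22q - 3/2 to the basis.

S(f_3,g_4): lcm = qr². S = -35/8qr + 3q + 11/8r.
  leading term qr: subtract (-385/96)·g_4 from -35/8qr + 3q + 11/8r → 297/64q + 11/8r - 385/64
  leading term q: no divisor's leading term divides it; move 297/64q to the remainder.
  leading term r: no divisor's leading term divides it; move 11/8r to the remainder.
  leading term 1: no divisor's leading term divides it; move -385/64 to the remainder.
  remainder 297/64q + 11/8r - 385/64 ≠ 0; add g_5 = 297/64q + 11/8r - 385/64 to the basis.

The other S-polynomials (S(f_1,f_3), S(f_2,f_3), S(f_1,g_4), S(f_2,g_4), S(f_1,g_5), S(f_2,g_5), S(f_3,g_5), S(g_4,g_5)) all reduce to 0 modulo the current basis, so we have a Gröbner basis.
Inter-reduce: drop elements whose leading term is divisible by another's, tail-reduce, and make monic.
Reduced Gröbner basis: {r² - 4r + 3, p + 12/11r - 1/11, q + 8/27r - 35/27}.

Buchberger on the second generating set:
h_1 = -11pq - 33r² + 11/2q + 132r - 231/2, LT = pq.
h_2 = 2pq - 27r² - q + 108r - 78, LT = pq.
h_3 = 4pq - 15r² - 33p - 2q + 24r - 36, LT = pq.

S(h_1,h_2): lcm = pq. S = 33/2r² - 66r + 99/2.
  leading term r²: no divisor's leading term divides it; move 33/2r² to the remainder.
  leading term r: no divisor's leading term divides it; move -66r to the remainder.
  leading term 1: no divisor's leading term divides it; move 99/2 to the remainder.
  remainder 33/2r² - 66r + 99/2 ≠ 0; add k_4 = 33/2r² - 66r + 99/2 to the basis.

S(h_1,h_3): lcm = pq. S = 27/4r² + 33/4p - 18r + 39/2.
  leading term r²: subtract (9/22)·k_4 from 27/4r² + 33/4p - 18r + 39/2 → 33/4p + 9r - ¾
  leading term p: no divisor's leading term divides it; move 33/4p to the remainder.
  leading term r: no divisor's leading term divides it; move 9r to the remainder.
  leading term 1: no divisor's leading term divides it; move -¾ to the remainder.
  remainder 33/4p + 9r - ¾ ≠ 0; add k_5 = 33/4p + 9r - ¾ to the basis.

S(h_1,k_5): lcm = pq. S = -12/11qr + 3r² - 9/22q - 12r + 21/2.
  leading term qr: no divisor's leading term divides it; move -12/11qr to the remainder.
  leading term r²: subtract (2/11)·k_4 from 3r² - 9/22q - 12r + 21/2 → -9/22q + 3/2
  leading term q: no divisor's leading term divides it; move -9/22q to the remainder.
  leading term 1: no divisor's leading term divides it; move 3/2 to the remainder.
  remainder -12/11qr - 9/22q + 3/2 ≠ 0; add k_6 = -12/11qr - 9/22q + 3/2 to the basis.

S(k_4,k_6): lcm = qr². S = -35/8qr + 3q + 11/8r.
  leading term qr: subtract (385/96)·k_6 from -35/8qr + 3q + 11/8r → 297/64q + 11/8r - 385/64
  leading term q: no divisor's leading term divides it; move 297/64q to the remainder.
  leading term r: no divisor's leading term divides it; move 11/8r to the remainder.
  leading term 1: no divisor's leading term divides it; move -385/64 to the remainder.
  remainder 297/64q + 11/8r - 385/64 ≠ 0; add k_7 = 297/64q + 11/8r - 385/64 to the basis.

The other S-polynomials (S(h_2,h_3), S(h_1,k_4), S(h_2,k_4), S(h_3,k_4), S(h_2,k_5), S(h_3,k_5), S(k_4,k_5), S(h_1,k_6), S(h_2,k_6), S(h_3,k_6), S(k_5,k_6), S(h_1,k_7), S(h_2,k_7), S(h_3,k_7), S(k_4,k_7), S(k_5,k_7), S(k_6,k_7)) all reduce to 0 modulo the current basis, so we have a Gröbner basis.
Inter-reduce: drop elements whose leading term is divisible by another's, tail-reduce, and make monic.
Reduced Gröbner basis: {r² - 4r + 3, p + 12/11r - 1/11, q + 8/27r - 35/27}.

Same reduced basis, so the two generating sets span the same ideal.
The same test decides containment: I ⊆ J iff every generator of I reduces to 0 modulo a Gröbner basis of J.

Yes, the ideals are equal.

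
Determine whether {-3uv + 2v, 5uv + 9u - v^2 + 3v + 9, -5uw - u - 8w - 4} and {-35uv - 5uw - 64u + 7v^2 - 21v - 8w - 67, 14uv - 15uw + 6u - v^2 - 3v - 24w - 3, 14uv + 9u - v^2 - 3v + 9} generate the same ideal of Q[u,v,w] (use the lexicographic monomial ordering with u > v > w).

Equality of ideals is decidable: compute both reduced Gröbner bases (unique for the ordering) and check whether they agree.
Buchberger on the first generating set:
f_1 = -3uv + 2v, LT = uv.
f_2 = 5uv + 9u - v^2 + 3v + 9, LT = uv.
f_3 = -5uw - u - 8w - 4, LT = uw.

S(f_1,f_2): lcm = uv. S = -9/5u + 1/5v^2 - 19/15v - 9/5.
  reduce S modulo (f_1, f_2, f_3):
  remainder -9/5u + 1/5v^2 - 19/15v - 9/5 ≠ 0; add g_4 = -9/5u + 1/5v^2 - 19/15v - 9/5 to the basis.

S(f_1,f_3): lcm = uvw. S = -1/5uv - 34/15vw - 4/5v.
  reduce S modulo (f_1, f_2, f_3, g_4):
  remainder -34/15vw - 14/15v ≠ 0; add g_5 = -34/15vw - 14/15v to the basis.

S(f_2,f_3): lcm = uvw. S = -1/5uv + 9/5uw - 1/5v^2w - vw - 4/5v + 9/5w.
  reduce S modulo (f_1, f_2, f_3, g_4, g_5):
  remainder 18/425v^2 - 114/425v - 27/25w - 27/25 ≠ 0; add g_6 = 18/425v^2 - 114/425v - 27/25w - 27/25 to the basis.

S(g_5,g_6): lcm = v^2w. S = 7/17v^2 + 19/3vw + 51/2w^2 + 51/2w.
  reduce S modulo (f_1, f_2, f_3, g_4, g_5, g_6):
  remainder 51/2w^2 + 36w + 21/2 ≠ 0; add g_7 = 51/2w^2 + 36w + 21/2 to the basis.

The other S-polynomials (S(f_1,g_4), S(f_2,g_4), S(f_3,g_4), S(f_1,g_5), S(f_2,g_5), S(f_3,g_5), S(g_4,g_5), S(f_1,g_6), S(f_2,g_6), S(f_3,g_6), S(g_4,g_6), S(f_1,g_7), S(f_2,g_7), S(f_3,g_7), S(g_4,g_7), S(g_5,g_7), S(g_6,g_7)) all reduce to 0 modulo the current basis, so we have a Gröbner basis.
Inter-reduce: drop elements whose leading term is divisible by another's, tail-reduce, and make monic.
Reduced Gröbner basis: {u - 17/6w - 11/6, v^2 - 19/3v - 51/2w - 51/2, vw + 7/17v, w^2 + 24/17w + 7/17}.

Buchberger on the second generating set:
h_1 = -35uv - 5uw - 64u + 7v^2 - 21v - 8w - 67, LT = uv.
h_2 = 14uv - 15uw + 6u - v^2 - 3v - 24w - 3, LT = uv.
h_3 = 14uv + 9u - v^2 - 3v + 9, LT = uv.

S(h_1,h_2): lcm = uv. S = 17/14uw + 7/5u - 9/70v^2 + 57/70v + 68/35w + 149/70.
  reduce S modulo (h_1, h_2, h_3):
  remainder 17/14uw + 7/5u - 9/70v^2 + 57/70v + 68/35w + 149/70 ≠ 0; add k_4 = 17/14uw + 7/5u - 9/70v^2 + 57/70v + 68/35w + 149/70 to the basis.

S(h_1,h_3): lcm = uv. S = 1/7uw + 83/70u - 9/70v^2 + 57/70v + 8/35w + 89/70.
  reduce S modulo (h_1, h_2, h_3, k_4):
  remainder 243/238u - 27/238v^2 + 171/238v + 243/238 ≠ 0; add k_5 = 243/238u - 27/238v^2 + 171/238v + 243/238 to the basis.

S(h_1,k_4): lcm = uvw. S = -98/85uv + 1/7uw^2 + 64/35uw + 9/85v^3 - 1/5v^2w - 57/85v^2 - vw - 149/85v + 8/35w^2 + 67/35w.
  reduce S modulo (h_1, h_2, h_3, k_4, k_5):
  remainder 9/85v^3 - 22/119v^2w - 421/595v^2 - 652/595vw - 1361/595v - 594/595w - 594/595 ≠ 0; add k_6 = 9/85v^3 - 22/119v^2w - 421/595v^2 - 652/595vw - 1361/595v - 594/595w - 594/595 to the basis.

S(h_3,k_4): lcm = uvw. S = -98/85uv + 9/14uw + 9/85v^3 - 1/14v^2w - 57/85v^2 - 127/70vw - 149/85v + 9/14w.
  reduce S modulo (h_1, h_2, h_3, k_4, k_5, k_6):
  remainder 27/238v^2w + 27/1190v^2 - 171/238vw - 171/1190v + 729/1190w + 729/1190 ≠ 0; add k_7 = 27/238v^2w + 27/1190v^2 - 171/238vw - 171/1190v + 729/1190w + 729/1190 to the basis.

S(h_1,k_5): lcm = uv. S = 1/7uw + 64/35u + 1/9v^3 - 122/135v^2 - 2/5v + 8/35w + 67/35.
  reduce S modulo (h_1, h_2, h_3, k_4, k_5, k_6, k_7):
  remainder 578/243vw + 238/243v ≠ 0; add k_8 = 578/243vw + 238/243v to the basis.

S(h_3,k_6): lcm = uv^3. S = 110/63uv^2w + 923/126uv^2 + 652/63uvw + 1361/63uv + 66/7uw + 66/7u - 1/14v^4 - 3/14v^3 + 9/14v^2.
  reduce S modulo (h_1, h_2, h_3, k_4, k_5, k_6, k_7, k_8):
  remainder 18/35v^2 - 114/35v - 459/35w - 459/35 ≠ 0; add k_9 = 18/35v^2 - 114/35v - 459/35w - 459/35 to the basis.

S(k_7,k_9): lcm = v^2w. S = 1/5v^2 - 19/15v + 51/2w^2 + 309/10w + 27/5.
  reduce S modulo (h_1, h_2, h_3, k_4, k_5, k_6, k_7, k_8, k_9):
  remainder 51/2w^2 + 36w + 21/2 ≠ 0; add k_10 = 51/2w^2 + 36w + 21/2 to the basis.

The other S-polynomials (S(h_2,h_3), S(h_2,k_4), S(h_2,k_5), S(h_3,k_5), S(k_4,k_5), S(h_1,k_6), S(h_2,k_6), S(k_4,k_6), S(k_5,k_6), S(h_1,k_7), S(h_2,k_7), S(h_3,k_7), S(k_4,k_7), S(k_5,k_7), S(k_6,k_7), S(h_1,k_8), S(h_2,k_8), S(h_3,k_8), S(k_4,k_8), S(k_5,k_8), S(k_6,k_8), S(k_7,k_8), S(h_1,k_9), S(h_2,k_9), S(h_3,k_9), S(k_4,k_9), S(k_5,k_9), S(k_6,k_9), S(k_8,k_9), S(h_1,k_10), S(h_2,k_10), S(h_3,k_10), S(k_4,k_10), S(k_5,k_10), S(k_6,k_10), S(k_7,k_10), S(k_8,k_10), S(k_9,k_10)) all reduce to 0 modulo the current basis, so we have a Gröbner basis.
Inter-reduce: drop elements whose leading term is divisible by another's, tail-reduce, and make monic.
Reduced Gröbner basis: {u - 17/6w - 11/6, v^2 - 19/3v - 51/2w - 51/2, vw + 7/17v, w^2 + 24/17w + 7/17}.

These coincide, so the ideals are equal.

Yes, the ideals are equal.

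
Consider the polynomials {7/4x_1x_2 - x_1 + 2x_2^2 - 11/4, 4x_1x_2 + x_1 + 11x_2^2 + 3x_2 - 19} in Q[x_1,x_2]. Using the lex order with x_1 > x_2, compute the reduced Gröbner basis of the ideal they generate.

G = {x_1 + 45/23x_2^2 + 21/23x_2 - 89/23, x_2^3 - 31/45x_2^2 - 101/45x_2 + 29/15}

f_1 = 7/4x_1x_2 - x_1 + 2x_2^2 - 11/4, LT = x_1x_2.
f_2 = 4x_1x_2 + x_1 + 11x_2^2 + 3x_2 - 19, LT = x_1x_2.

S(f_1,f_2): lcm = x_1x_2. S = -23/28x_1 - 45/28x_2^2 - 3/4x_2 + 89/28.
  leading term x_1: no divisor's leading term divides it; move -23/28x_1 to the remainder.
  leading term x_2^2: no divisor's leading term divides it; move -45/28x_2^2 to the remainder.
  leading term x_2: no divisor's leading term divides it; move -3/4x_2 to the remainder.
  leading term 1: no divisor's leading term divides it; move 89/28 to the remainder.
  remainder -23/28x_1 - 45/28x_2^2 - 3/4x_2 + 89/28 ≠ 0; add g_3 = -23/28x_1 - 45/28x_2^2 - 3/4x_2 + 89/28 to the basis.

S(f_1,g_3): lcm = x_1x_2. S = -4/7x_1 - 45/23x_2^3 + 37/161x_2^2 + 89/23x_2 - 11/7.
  leading term x_1: subtract (16/23)·g_3 from -4/7x_1 - 45/23x_2^3 + 37/161x_2^2 + 89/23x_2 - 11/7 → -45/23x_2^3 + 31/23x_2^2 + 101/23x_2 - 87/23
  leading term x_2^3: no divisor's leading term divides it; move -45/23x_2^3 to the remainder.
  leading term x_2^2: no divisor's leading term divides it; move 31/23x_2^2 to the remainder.
  leading term x_2: no divisor's leading term divides it; move 101/23x_2 to the remainder.
  leading term 1: no divisor's leading term divides it; move -87/23 to the remainder.
  remainder -45/23x_2^3 + 31/23x_2^2 + 101/23x_2 - 87/23 ≠ 0; add g_4 = -45/23x_2^3 + 31/23x_2^2 + 101/23x_2 - 87/23 to the basis.

The other S-polynomials (S(f_2,g_3), S(f_1,g_4), S(f_2,g_4), S(g_3,g_4)) all reduce to 0 modulo the current basis, so we have a Gröbner basis.
Inter-reduce: drop elements whose leading term is divisible by another's, tail-reduce, and make monic.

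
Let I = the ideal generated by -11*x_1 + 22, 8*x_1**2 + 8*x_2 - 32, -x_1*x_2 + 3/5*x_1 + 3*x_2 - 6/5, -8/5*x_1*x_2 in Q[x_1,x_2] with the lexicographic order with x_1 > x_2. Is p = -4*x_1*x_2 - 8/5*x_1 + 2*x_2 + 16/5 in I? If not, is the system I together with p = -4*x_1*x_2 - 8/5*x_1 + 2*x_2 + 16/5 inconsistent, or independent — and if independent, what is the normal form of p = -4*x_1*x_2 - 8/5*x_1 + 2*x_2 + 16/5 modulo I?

-4*x_1*x_2 - 8/5*x_1 + 2*x_2 + 16/5 lies in I (it reduces to 0).

First compute the reduced Gröbner basis of I by Buchberger's algorithm.
f_1 = -11*x_1 + 22, LT = x_1.
f_2 = 8*x_1**2 + 8*x_2 - 32, LT = x_1**2.
f_3 = -x_1*x_2 + 3/5*x_1 + 3*x_2 - 6/5, LT = x_1*x_2.
f_4 = -8/5*x_1*x_2, LT = x_1*x_2.

S(f_1,f_2): lcm = x_1**2. S = -2*x_1 - x_2 + 4.
  leading term x_1: subtract (2/11)·f_1 from -2*x_1 - x_2 + 4 → -x_2
  leading term x_2: no divisor's leading term divides it; move -x_2 to the remainder.
  remainder -x_2 ≠ 0; add h_5 = -x_2 to the basis.

The other S-polynomials (S(f_1,f_3), S(f_1,f_4), S(f_2,f_3), S(f_2,f_4), S(f_3,f_4), S(f_1,h_5), S(f_2,h_5), S(f_3,h_5), S(f_4,h_5)) all reduce to 0 modulo the current basis, so we have a Gröbner basis.
Inter-reduce: drop elements whose leading term is divisible by another's, tail-reduce, and make monic.
Reduced Gröbner basis: {x_1 - 2, x_2}.
Label its elements g_1 = x_1 - 2, g_2 = x_2.

Reduce p = -4*x_1*x_2 - 8/5*x_1 + 2*x_2 + 16/5 modulo G:
  leading term x_1*x_2: subtract (-4*x_2)·g_1 from -4*x_1*x_2 - 8/5*x_1 + 2*x_2 + 16/5 → -8/5*x_1 - 6*x_2 + 16/5
  leading term x_1: subtract (-8/5)·g_1 from -8/5*x_1 - 6*x_2 + 16/5 → -6*x_2
  leading term x_2: subtract (-6)·g_2 from -6*x_2 → 0
  normal form = 0.
Since the normal form is 0, p ∈ I.

Ideal membership is decidable via reduction modulo a Gröbner basis.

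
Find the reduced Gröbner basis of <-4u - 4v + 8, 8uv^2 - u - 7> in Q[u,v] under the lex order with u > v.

This is the nonlinear analogue of row-reducing a linear system.

f_1 = -4u - 4v + 8, LT = u.
f_2 = 8uv^2 - u - 7, LT = uv^2.

S(f_1,f_2): lcm = uv^2. S = 1/8u + v^3 - 2v^2 + 7/8.
  leading term u: subtract (-1/32)·f_1 from 1/8u + v^3 - 2v^2 + 7/8 → v^3 - 2v^2 - 1/8v + 9/8
  leading term v^3: no divisor's leading term divides it; move v^3 to the remainder.
  leading term v^2: no divisor's leading term divides it; move -2v^2 to the remainder.
  leading term v: no divisor's leading term divides it; move -1/8v to the remainder.
  leading term 1: no divisor's leading term divides it; move 9/8 to the remainder.
  remainder v^3 - 2v^2 - 1/8v + 9/8 ≠ 0; add g_3 = v^3 - 2v^2 - 1/8v + 9/8 to the basis.

S(f_1,g_3): leading monomials are coprime, so the S-polynomial reduces to 0 (Buchberger's first criterion).
S(f_2,g_3): lcm = uv^3. S = 2uv^2 - 9/8u - 7/8v.
  leading term uv^2: subtract (-1/2v^2)·f_1 from 2uv^2 - 9/8u - 7/8v → -9/8u - 2v^3 + 4v^2 - 7/8v
  leading term u: subtract (9/32)·f_1 from -9/8u - 2v^3 + 4v^2 - 7/8v → -2v^3 + 4v^2 + 1/4v - 9/4
  leading term v^3: subtract (-2)·g_3 from -2v^3 + 4v^2 + 1/4v - 9/4 → 0
  remainder 0.

Every S-polynomial of the final basis reduces to 0, so we have a Gröbner basis.
Inter-reduce: drop elements whose leading term is divisible by another's, tail-reduce, and make monic.

G = {u + v - 2, v^3 - 2v^2 - 1/8v + 9/8}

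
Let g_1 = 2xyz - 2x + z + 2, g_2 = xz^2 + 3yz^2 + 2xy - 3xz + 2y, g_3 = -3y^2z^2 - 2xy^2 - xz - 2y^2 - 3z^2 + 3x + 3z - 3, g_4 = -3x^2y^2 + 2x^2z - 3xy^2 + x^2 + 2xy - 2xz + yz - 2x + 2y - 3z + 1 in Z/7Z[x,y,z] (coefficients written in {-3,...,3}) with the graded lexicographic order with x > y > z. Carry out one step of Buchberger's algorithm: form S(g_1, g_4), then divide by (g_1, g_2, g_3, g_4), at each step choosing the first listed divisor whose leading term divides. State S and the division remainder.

lcm(LM(g_1), LM(g_4)) = x^2y^2z.
S = (lcm/LT(g_1))·g_1 − (lcm/LT(g_4))·g_4 = 3x^2z^2 - xy^2z - x^2y - 2x^2z - 3xz^2 - 2yz^2 + xy - 3xz + 3yz - z^2 - 2z.
Reduce S modulo (g_1, g_2, g_3, g_4) in that order:
  leading term x^2z^2: subtract (3x)·g_2 from 3x^2z^2 - xy^2z - x^2y - 2x^2z - 3xz^2 - 2yz^2 + xy - 3xz + 3yz - z^2 - 2z → -xy^2z - 2xyz^2 - 3xz^2 - 2yz^2 + 2xy - 3xz + 3yz - z^2 - 2z
  leading term xy^2z: subtract (3y)·g_1 from -xy^2z - 2xyz^2 - 3xz^2 - 2yz^2 + 2xy - 3xz + 3yz - z^2 - 2z → -2xyz^2 - 3xz^2 - 2yz^2 + xy - 3xz - z^2 + y - 2z
  leading term xyz^2: subtract (-z)·g_1 from -2xyz^2 - 3xz^2 - 2yz^2 + xy - 3xz - z^2 + y - 2z → -3xz^2 - 2yz^2 + xy + 2xz + y
  leading term xz^2: subtract (-3)·g_2 from -3xz^2 - 2yz^2 + xy + 2xz + y → 0
The remainder is 0, so this S-polynomial contributes no new basis element.

S(g_1, g_4) = 3x^2z^2 - xy^2z - x^2y - 2x^2z - 3xz^2 - 2yz^2 + xy - 3xz + 3yz - z^2 - 2z; remainder on division = 0.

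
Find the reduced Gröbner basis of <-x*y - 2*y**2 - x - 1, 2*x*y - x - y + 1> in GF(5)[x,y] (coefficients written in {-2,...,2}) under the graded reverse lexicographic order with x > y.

G = {x**2 + 2*x - 2*y + 1, x*y + 2*x + 2*y - 2, y**2 + 2*x - y - 1}

f_1 = -x*y - 2*y**2 - x - 1, LT = x*y.
f_2 = 2*x*y - x - y + 1, LT = x*y.

S(f_1,f_2): lcm = x*y. S = 2*y**2 - x - 2*y - 2.
  leading term y**2: no divisor's leading term divides it; move 2*y**2 to the remainder.
  leading term x: no divisor's leading term divides it; move -x to the remainder.
  leading term y: no divisor's leading term divides it; move -2*y to the remainder.
  leading term 1: no divisor's leading term divides it; move -2 to the remainder.
  remainder 2*y**2 - x - 2*y - 2 ≠ 0; add g_3 = 2*y**2 - x - 2*y - 2 to the basis.

S(f_1,g_3): lcm = x*y**2. S = 2*y**3 - 2*x**2 + 2*x*y + x + y.
  leading term y**3: subtract (y)·g_3 from 2*y**3 - 2*x**2 + 2*x*y + x + y → -2*x**2 - 2*x*y + 2*y**2 + x - 2*y
  leading term x**2: no divisor's leading term divides it; move -2*x**2 to the remainder.
  leading term x*y: subtract (2)·f_1 from -2*x*y + 2*y**2 + x - 2*y → y**2 - 2*x - 2*y + 2
  leading term y**2: subtract (-2)·g_3 from y**2 - 2*x - 2*y + 2 → x - y - 2
  leading term x: no divisor's leading term divides it; move x to the remainder.
  leading term y: no divisor's leading term divides it; move -y to the remainder.
  leading term 1: no divisor's leading term divides it; move -2 to the remainder.
  remainder -2*x**2 + x - y - 2 ≠ 0; add g_4 = -2*x**2 + x - y - 2 to the basis.

The other S-polynomials (S(f_2,g_3), S(f_1,g_4), S(f_2,g_4), S(g_3,g_4)) all reduce to 0 modulo the current basis, so we have a Gröbner basis.
Inter-reduce: drop elements whose leading term is divisible by another's, tail-reduce, and make monic.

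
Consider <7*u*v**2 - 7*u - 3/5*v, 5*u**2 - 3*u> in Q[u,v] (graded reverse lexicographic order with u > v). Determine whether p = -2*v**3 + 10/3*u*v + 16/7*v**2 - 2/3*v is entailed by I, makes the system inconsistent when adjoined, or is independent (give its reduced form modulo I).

First compute the reduced Gröbner basis of I by Buchberger's algorithm.
f_1 = 7*u*v**2 - 7*u - 3/5*v, LT = u*v**2.
f_2 = 5*u**2 - 3*u, LT = u**2.

S(f_1,f_2): lcm = u**2*v**2. S = 3/5*u*v**2 - u**2 - 3/35*u*v.
  reduce S modulo (f_1, f_2):
  remainder -3/35*u*v + 9/175*v ≠ 0; add h_3 = -3/35*u*v + 9/175*v to the basis.

S(f_1,h_3): lcm = u*v**2. S = 3/5*v**2 - u - 3/35*v.
  reduce S modulo (f_1, f_2, h_3):
  remainder 3/5*v**2 - u - 3/35*v ≠ 0; add h_4 = 3/5*v**2 - u - 3/35*v to the basis.

The other S-polynomials (S(f_2,h_3), S(f_1,h_4), S(f_2,h_4), S(h_3,h_4)) all reduce to 0 modulo the current basis, so we have a Gröbner basis.
Inter-reduce: drop elements whose leading term is divisible by another's, tail-reduce, and make monic.
Reduced Gröbner basis: {u**2 - 3/5*u, u*v - 3/5*v, v**2 - 5/3*u - 1/7*v}.
Label its elements g_1 = u**2 - 3/5*u, g_2 = u*v - 3/5*v, g_3 = v**2 - 5/3*u - 1/7*v.

Reduce p = -2*v**3 + 10/3*u*v + 16/7*v**2 - 2/3*v modulo G:
  leading term v**3: subtract (-2*v)·g_3 from -2*v**3 + 10/3*u*v + 16/7*v**2 - 2/3*v → 2*v**2 - 2/3*v
  leading term v**2: subtract (2)·g_3 from 2*v**2 - 2/3*v → 10/3*u - 8/21*v
  leading term u: no divisor's leading term divides it; move 10/3*u to the remainder.
  leading term v: no divisor's leading term divides it; move -8/21*v to the remainder.
  normal form = 10/3*u - 8/21*v.
The normal form is nonzero, so p ∉ I. Since p minus its normal form lies in I, I + (p) = I + (r) where r = 10/3*u - 8/21*v; decide whether this ideal is the whole ring.
Run Buchberger on G together with r (pairs among the g_i already reduce to 0 since G is a Gröbner basis):
g_1 = u**2 - 3/5*u, LT = u**2.
g_2 = u*v - 3/5*v, LT = u*v.
g_3 = v**2 - 5/3*u - 1/7*v, LT = v**2.
r = 10/3*u - 8/21*v, LT = u.

S(g_2,r): lcm = u*v. S = 4/35*v**2 - 3/5*v.
  reduce S modulo (g_1, g_2, g_3, r):
  remainder -59/105*v ≠ 0; add m_5 = -59/105*v to the basis.

The other S-polynomials (S(g_1,g_2), S(g_1,g_3), S(g_1,r), S(g_2,g_3), S(g_3,r), S(g_1,m_5), S(g_2,m_5), S(g_3,m_5), S(r,m_5)) all reduce to 0 modulo the current basis, so we have a Gröbner basis.
Inter-reduce: drop elements whose leading term is divisible by another's, tail-reduce, and make monic.
Reduced Gröbner basis: {u, v}.
The reduced Gröbner basis of I + (p) is {u, v} ≠ {1}, a proper ideal, so the enlarged system stays consistent: p is independent of I, with normal form 10/3*u - 8/21*v.

The remainder on division by a Gröbner basis is unique — it is the normal form.

-2*v**3 + 10/3*u*v + 16/7*v**2 - 2/3*v is independent of I; its normal form modulo I is 10/3*u - 8/21*v.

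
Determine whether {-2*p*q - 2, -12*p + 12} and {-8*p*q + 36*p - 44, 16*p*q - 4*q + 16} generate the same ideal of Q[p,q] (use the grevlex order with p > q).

No, the ideals differ.

Since reduced Gröbner bases are canonical representatives of ideals under a given ordering, it suffices to compute and compare them.
Buchberger on the first generating set:
f_1 = -2*p*q - 2, LT = p*q.
f_2 = -12*p + 12, LT = p.

S(f_1,f_2): lcm = p*q. S = q + 1.
  leading term q: no divisor's leading term divides it; move q to the remainder.
  leading term 1: no divisor's leading term divides it; move 1 to the remainder.
  remainder q + 1 ≠ 0; add g_3 = q + 1 to the basis.

S(f_1,g_3): lcm = p*q. S = -p + 1.
  leading term p: subtract (1/12)·f_2 from -p + 1 → 0
  remainder 0.

S(f_2,g_3): leading monomials are coprime, so the S-polynomial reduces to 0 (Buchberger's first criterion).
Every S-polynomial of the final basis reduces to 0, so we have a Gröbner basis.
Inter-reduce: drop elements whose leading term is divisible by another's, tail-reduce, and make monic.
Reduced Gröbner basis: {p - 1, q + 1}.

Buchberger on the second generating set:
h_1 = -8*p*q + 36*p - 44, LT = p*q.
h_2 = 16*p*q - 4*q + 16, LT = p*q.

S(h_1,h_2): lcm = p*q. S = -9/2*p + 1/4*q + 9/2.
  leading term p: no divisor's leading term divides it; move -9/2*p to the remainder.
  leading term q: no divisor's leading term divides it; move 1/4*q to the remainder.
  leading term 1: no divisor's leading term divides it; move 9/2 to the remainder.
  remainder -9/2*p + 1/4*q + 9/2 ≠ 0; add k_3 = -9/2*p + 1/4*q + 9/2 to the basis.

S(h_1,k_3): lcm = p*q. S = 1/18*q**2 - 9/2*p + q + 11/2.
  leading term q**2: no divisor's leading term divides it; move 1/18*q**2 to the remainder.
  leading term p: subtract (1)·k_3 from -9/2*p + q + 11/2 → 3/4*q + 1
  leading term q: no divisor's leading term divides it; move 3/4*q to the remainder.
  leading term 1: no divisor's leading term divides it; move 1 to the remainder.
  remainder 1/18*q**2 + 3/4*q + 1 ≠ 0; add k_4 = 1/18*q**2 + 3/4*q + 1 to the basis.

S(h_2,k_3): lcm = p*q. S = 1/18*q**2 + 3/4*q + 1.
  leading term q**2: subtract (1)·k_4 from 1/18*q**2 + 3/4*q + 1 → 0
  remainder 0.

S(h_1,k_4): lcm = p*q**2. S = -18*p*q - 18*p + 11/2*q.
  leading term p*q: subtract (9/4)·h_1 from -18*p*q - 18*p + 11/2*q → -99*p + 11/2*q + 99
  leading term p: subtract (22)·k_3 from -99*p + 11/2*q + 99 → 0
  remainder 0.

S(h_2,k_4): lcm = p*q**2. S = -27/2*p*q - 1/4*q**2 - 18*p + q.
  leading term p*q: subtract (27/16)·h_1 from -27/2*p*q - 1/4*q**2 - 18*p + q → -1/4*q**2 - 315/4*p + q + 297/4
  leading term q**2: subtract (-9/2)·k_4 from -1/4*q**2 - 315/4*p + q + 297/4 → -315/4*p + 35/8*q + 315/4
  leading term p: subtract (35/2)·k_3 from -315/4*p + 35/8*q + 315/4 → 0
  remainder 0.

S(k_3,k_4): leading monomials are coprime, so the S-polynomial reduces to 0 (Buchberger's first criterion).
Every S-polynomial of the final basis reduces to 0, so we have a Gröbner basis.
Inter-reduce: drop elements whose leading term is divisible by another's, tail-reduce, and make monic.
Reduced Gröbner basis: {q**2 + 27/2*q + 18, p - 1/18*q - 1}.

Since the reduced bases disagree, the two ideals are not the same.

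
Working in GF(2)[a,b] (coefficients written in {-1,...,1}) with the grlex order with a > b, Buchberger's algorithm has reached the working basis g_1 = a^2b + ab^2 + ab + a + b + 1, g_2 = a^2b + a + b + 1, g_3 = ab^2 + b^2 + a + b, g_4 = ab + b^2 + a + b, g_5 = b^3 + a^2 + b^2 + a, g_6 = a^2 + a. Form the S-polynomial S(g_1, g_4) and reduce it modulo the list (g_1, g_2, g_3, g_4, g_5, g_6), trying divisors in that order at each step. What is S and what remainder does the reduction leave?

S(g_1, g_4) = a^2 + a + b + 1; remainder on division = b + 1.

lcm(LM(g_1), LM(g_4)) = a^2b.
S = (lcm/LT(g_1))·g_1 − (lcm/LT(g_4))·g_4 = a^2 + a + b + 1.
Reduce S modulo (g_1, g_2, g_3, g_4, g_5, g_6) in that order:
  leading term a^2: subtract (1)·g_6 from a^2 + a + b + 1 → b + 1
  leading term b: no divisor's leading term divides it; move b to the remainder.
  leading term 1: no divisor's leading term divides it; move 1 to the remainder.
The remainder b + 1 is nonzero, so it would be added as the next basis element.
An S-polynomial is built so that the two leading terms cancel; whether anything survives reduction is exactly the Gröbner-basis criterion.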